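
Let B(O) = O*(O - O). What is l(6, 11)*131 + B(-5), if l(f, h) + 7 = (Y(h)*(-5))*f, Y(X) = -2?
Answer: 6943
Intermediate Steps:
l(f, h) = -7 + 10*f (l(f, h) = -7 + (-2*(-5))*f = -7 + 10*f)
B(O) = 0 (B(O) = O*0 = 0)
l(6, 11)*131 + B(-5) = (-7 + 10*6)*131 + 0 = (-7 + 60)*131 + 0 = 53*131 + 0 = 6943 + 0 = 6943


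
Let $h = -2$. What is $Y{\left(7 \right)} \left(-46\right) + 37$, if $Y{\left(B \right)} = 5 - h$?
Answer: $-285$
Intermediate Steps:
$Y{\left(B \right)} = 7$ ($Y{\left(B \right)} = 5 - -2 = 5 + 2 = 7$)
$Y{\left(7 \right)} \left(-46\right) + 37 = 7 \left(-46\right) + 37 = -322 + 37 = -285$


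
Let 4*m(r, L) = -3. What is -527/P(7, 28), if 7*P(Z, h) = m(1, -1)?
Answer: 14756/3 ≈ 4918.7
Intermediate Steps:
m(r, L) = -¾ (m(r, L) = (¼)*(-3) = -¾)
P(Z, h) = -3/28 (P(Z, h) = (⅐)*(-¾) = -3/28)
-527/P(7, 28) = -527/(-3/28) = -527*(-28/3) = 14756/3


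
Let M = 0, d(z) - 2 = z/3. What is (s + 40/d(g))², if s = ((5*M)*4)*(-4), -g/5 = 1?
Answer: 14400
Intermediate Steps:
g = -5 (g = -5*1 = -5)
d(z) = 2 + z/3
s = 0 (s = ((5*0)*4)*(-4) = (0*4)*(-4) = 0*(-4) = 0)
(s + 40/d(g))² = (0 + 40/(2 + (⅓)*(-5)))² = (0 + 40/(2 - 5/3))² = (0 + 40/(⅓))² = (0 + 40*3)² = (0 + 120)² = 120² = 14400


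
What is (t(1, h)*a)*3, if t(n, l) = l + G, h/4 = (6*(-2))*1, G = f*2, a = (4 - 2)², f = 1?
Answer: -552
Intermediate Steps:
a = 4 (a = 2² = 4)
G = 2 (G = 1*2 = 2)
h = -48 (h = 4*((6*(-2))*1) = 4*(-12*1) = 4*(-12) = -48)
t(n, l) = 2 + l (t(n, l) = l + 2 = 2 + l)
(t(1, h)*a)*3 = ((2 - 48)*4)*3 = -46*4*3 = -184*3 = -552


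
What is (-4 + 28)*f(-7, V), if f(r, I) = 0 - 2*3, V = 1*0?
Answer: -144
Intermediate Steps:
V = 0
f(r, I) = -6 (f(r, I) = 0 - 2*3 = 0 - 6 = -6)
(-4 + 28)*f(-7, V) = (-4 + 28)*(-6) = 24*(-6) = -144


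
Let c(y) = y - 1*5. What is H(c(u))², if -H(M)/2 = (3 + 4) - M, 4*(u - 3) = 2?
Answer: 289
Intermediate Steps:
u = 7/2 (u = 3 + (¼)*2 = 3 + ½ = 7/2 ≈ 3.5000)
c(y) = -5 + y (c(y) = y - 5 = -5 + y)
H(M) = -14 + 2*M (H(M) = -2*((3 + 4) - M) = -2*(7 - M) = -14 + 2*M)
H(c(u))² = (-14 + 2*(-5 + 7/2))² = (-14 + 2*(-3/2))² = (-14 - 3)² = (-17)² = 289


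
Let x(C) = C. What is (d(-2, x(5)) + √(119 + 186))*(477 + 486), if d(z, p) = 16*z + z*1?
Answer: -32742 + 963*√305 ≈ -15924.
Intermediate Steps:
d(z, p) = 17*z (d(z, p) = 16*z + z = 17*z)
(d(-2, x(5)) + √(119 + 186))*(477 + 486) = (17*(-2) + √(119 + 186))*(477 + 486) = (-34 + √305)*963 = -32742 + 963*√305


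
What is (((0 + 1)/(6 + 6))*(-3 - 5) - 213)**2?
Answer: 410881/9 ≈ 45653.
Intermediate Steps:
(((0 + 1)/(6 + 6))*(-3 - 5) - 213)**2 = ((1/12)*(-8) - 213)**2 = (-2/3 - 213)**2 = (-641/3)**2 = 410881/9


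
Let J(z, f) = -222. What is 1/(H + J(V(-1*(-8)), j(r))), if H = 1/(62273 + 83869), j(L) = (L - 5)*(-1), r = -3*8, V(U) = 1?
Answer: -146142/32443523 ≈ -0.0045045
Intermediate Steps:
r = -24
j(L) = 5 - L (j(L) = (-5 + L)*(-1) = 5 - L)
H = 1/146142 ≈ 6.8427e-6
1/(H + J(V(-1*(-8)), j(r))) = 1/(1/146142 - 222) = 1/(-32443523/146142) = -146142/32443523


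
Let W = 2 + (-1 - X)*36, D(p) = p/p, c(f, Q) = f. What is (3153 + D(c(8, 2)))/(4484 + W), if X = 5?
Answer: 1577/2135 ≈ 0.73864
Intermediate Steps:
D(p) = 1
W = -214 (W = 2 + (-1 - 1*5)*36 = 2 + (-1 - 5)*36 = 2 - 6*36 = 2 - 216 = -214)
(3153 + D(c(8, 2)))/(4484 + W) = (3153 + 1)/(4484 - 214) = 3154/4270 = 3154*(1/4270) = 1577/2135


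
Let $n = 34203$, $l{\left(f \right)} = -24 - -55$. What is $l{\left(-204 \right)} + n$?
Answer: $34234$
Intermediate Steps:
$l{\left(f \right)} = 31$ ($l{\left(f \right)} = -24 + 55 = 31$)
$l{\left(-204 \right)} + n = 31 + 34203 = 34234$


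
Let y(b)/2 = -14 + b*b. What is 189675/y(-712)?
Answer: 37935/202772 ≈ 0.18708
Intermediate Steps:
y(b) = -28 + 2*b² (y(b) = 2*(-14 + b*b) = 2*(-14 + b²) = -28 + 2*b²)
189675/y(-712) = 189675/(-28 + 2*(-712)²) = 189675/(-28 + 2*506944) = 189675/(-28 + 1013888) = 189675/1013860 = 189675*(1/1013860) = 37935/202772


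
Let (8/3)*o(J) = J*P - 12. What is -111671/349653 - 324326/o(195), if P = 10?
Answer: -8900605159/19930221 ≈ -446.59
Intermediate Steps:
o(J) = -9/2 + 15*J/4 (o(J) = 3*(J*10 - 12)/8 = 3*(10*J - 12)/8 = 3*(-12 + 10*J)/8 = -9/2 + 15*J/4)
-111671/349653 - 324326/o(195) = -111671/349653 - 324326/(-9/2 + (15/4)*195) = -111671*1/349653 - 324326/(-9/2 + 2925/4) = -111671/349653 - 324326/2907/4 = -111671/349653 - 324326*4/2907 = -111671/349653 - 76312/171 = -8900605159/19930221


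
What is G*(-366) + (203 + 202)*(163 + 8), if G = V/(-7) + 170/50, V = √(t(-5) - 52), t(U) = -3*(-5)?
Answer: 340053/5 + 366*I*√37/7 ≈ 68011.0 + 318.04*I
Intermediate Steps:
t(U) = 15
V = I*√37 (V = √(15 - 52) = √(-37) = I*√37 ≈ 6.0828*I)
G = 17/5 - I*√37/7 (G = (I*√37)/(-7) + 170/50 = (I*√37)*(-⅐) + 170*(1/50) = -I*√37/7 + 17/5 = 17/5 - I*√37/7 ≈ 3.4 - 0.86897*I)
G*(-366) + (203 + 202)*(163 + 8) = (17/5 - I*√37/7)*(-366) + (203 + 202)*(163 + 8) = (-6222/5 + 366*I*√37/7) + 405*171 = (-6222/5 + 366*I*√37/7) + 69255 = 340053/5 + 366*I*√37/7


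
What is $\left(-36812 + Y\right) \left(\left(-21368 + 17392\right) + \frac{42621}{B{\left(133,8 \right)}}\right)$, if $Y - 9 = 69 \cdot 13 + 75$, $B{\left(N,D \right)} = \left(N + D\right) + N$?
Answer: $\frac{37507998293}{274} \approx 1.3689 \cdot 10^{8}$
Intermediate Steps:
$B{\left(N,D \right)} = D + 2 N$ ($B{\left(N,D \right)} = \left(D + N\right) + N = D + 2 N$)
$Y = 981$ ($Y = 9 + \left(69 \cdot 13 + 75\right) = 9 + \left(897 + 75\right) = 9 + 972 = 981$)
$\left(-36812 + Y\right) \left(\left(-21368 + 17392\right) + \frac{42621}{B{\left(133,8 \right)}}\right) = \left(-36812 + 981\right) \left(\left(-21368 + 17392\right) + \frac{42621}{8 + 2 \cdot 133}\right) = - 35831 \left(-3976 + \frac{42621}{8 + 266}\right) = - 35831 \left(-3976 + \frac{42621}{274}\right) = \left(-35831\right) \left(- \frac{1046803}{274}\right) = \frac{37507998293}{274}$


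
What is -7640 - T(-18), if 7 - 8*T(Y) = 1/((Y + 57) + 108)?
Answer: -2246417/294 ≈ -7640.9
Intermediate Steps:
T(Y) = 7/8 - 1/(8*(165 + Y)) (T(Y) = 7/8 - 1/(8*((Y + 57) + 108)) = 7/8 - 1/(8*((57 + Y) + 108)) = 7/8 - 1/(8*(165 + Y)))
-7640 - T(-18) = -7640 - (1154 + 7*(-18))/(8*(165 - 18)) = -7640 - (1154 - 126)/(8*147) = -7640 - 1028/(8*147) = -7640 - 1*257/294 = -7640 - 257/294 = -2246417/294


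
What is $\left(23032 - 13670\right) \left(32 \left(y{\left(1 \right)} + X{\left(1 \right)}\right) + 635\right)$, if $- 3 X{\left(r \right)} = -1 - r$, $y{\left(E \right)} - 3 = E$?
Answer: $\frac{22028786}{3} \approx 7.3429 \cdot 10^{6}$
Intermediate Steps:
$y{\left(E \right)} = 3 + E$
$X{\left(r \right)} = \frac{1}{3} + \frac{r}{3}$ ($X{\left(r \right)} = - \frac{-1 - r}{3} = \frac{1}{3} + \frac{r}{3}$)
$\left(23032 - 13670\right) \left(32 \left(y{\left(1 \right)} + X{\left(1 \right)}\right) + 635\right) = \left(23032 - 13670\right) \left(32 \left(\left(3 + 1\right) + \left(\frac{1}{3} + \frac{1}{3} \cdot 1\right)\right) + 635\right) = 9362 \left(32 \left(4 + \left(\frac{1}{3} + \frac{1}{3}\right)\right) + 635\right) = 9362 \left(32 \left(4 + \frac{2}{3}\right) + 635\right) = 9362 \left(32 \cdot \frac{14}{3} + 635\right) = 9362 \left(\frac{448}{3} + 635\right) = 9362 \cdot \frac{2353}{3} = \frac{22028786}{3}$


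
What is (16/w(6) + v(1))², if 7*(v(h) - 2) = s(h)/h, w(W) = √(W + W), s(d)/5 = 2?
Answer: 4864/147 + 128*√3/7 ≈ 64.760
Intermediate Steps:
s(d) = 10 (s(d) = 5*2 = 10)
w(W) = √2*√W (w(W) = √(2*W) = √2*√W)
v(h) = 2 + 10/(7*h) (v(h) = 2 + (10/h)/7 = 2 + 10/(7*h))
(16/w(6) + v(1))² = (16/((√2*√6)) + (2 + (10/7)/1))² = (16/((2*√3)) + (2 + (10/7)*1))² = (16*(√3/6) + (2 + 10/7))² = (8*√3/3 + 24/7)² = (24/7 + 8*√3/3)²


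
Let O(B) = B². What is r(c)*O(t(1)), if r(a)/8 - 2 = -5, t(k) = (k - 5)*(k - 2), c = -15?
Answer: -384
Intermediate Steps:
t(k) = (-5 + k)*(-2 + k)
r(a) = -24 (r(a) = 16 + 8*(-5) = 16 - 40 = -24)
r(c)*O(t(1)) = -24*(10 + 1² - 7*1)² = -24*(10 + 1 - 7)² = -24*4² = -24*16 = -384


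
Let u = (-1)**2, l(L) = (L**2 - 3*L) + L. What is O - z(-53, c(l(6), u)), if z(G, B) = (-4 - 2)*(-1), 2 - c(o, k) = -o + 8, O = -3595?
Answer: -3601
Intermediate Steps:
l(L) = L**2 - 2*L
u = 1
c(o, k) = -6 + o (c(o, k) = 2 - (-o + 8) = 2 - (8 - o) = 2 + (-8 + o) = -6 + o)
z(G, B) = 6 (z(G, B) = -6*(-1) = 6)
O - z(-53, c(l(6), u)) = -3595 - 1*6 = -3595 - 6 = -3601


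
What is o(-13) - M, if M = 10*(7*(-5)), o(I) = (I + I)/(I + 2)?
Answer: 3876/11 ≈ 352.36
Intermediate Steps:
o(I) = 2*I/(2 + I) (o(I) = (2*I)/(2 + I) = 2*I/(2 + I))
M = -350 (M = 10*(-35) = -350)
o(-13) - M = 2*(-13)/(2 - 13) - 1*(-350) = 2*(-13)/(-11) + 350 = 2*(-13)*(-1/11) + 350 = 26/11 + 350 = 3876/11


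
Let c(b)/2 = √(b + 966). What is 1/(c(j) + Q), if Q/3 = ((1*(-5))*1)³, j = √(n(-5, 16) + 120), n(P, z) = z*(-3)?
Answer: -1/(375 - 2*√(966 + 6*√2)) ≈ -0.0031993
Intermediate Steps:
n(P, z) = -3*z
j = 6*√2 (j = √(-3*16 + 120) = √(-48 + 120) = √72 = 6*√2 ≈ 8.4853)
Q = -375 (Q = 3*((1*(-5))*1)³ = 3*(-5*1)³ = 3*(-5)³ = 3*(-125) = -375)
c(b) = 2*√(966 + b) (c(b) = 2*√(b + 966) = 2*√(966 + b))
1/(c(j) + Q) = 1/(2*√(966 + 6*√2) - 375) = 1/(-375 + 2*√(966 + 6*√2))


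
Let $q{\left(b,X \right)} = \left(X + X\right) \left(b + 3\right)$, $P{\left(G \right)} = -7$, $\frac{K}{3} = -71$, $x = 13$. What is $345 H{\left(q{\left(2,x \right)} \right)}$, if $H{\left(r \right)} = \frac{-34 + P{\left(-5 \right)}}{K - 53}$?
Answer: $\frac{14145}{266} \approx 53.177$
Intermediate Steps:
$K = -213$ ($K = 3 \left(-71\right) = -213$)
$q{\left(b,X \right)} = 2 X \left(3 + b\right)$
$H{\left(r \right)} = \frac{41}{266}$ ($H{\left(r \right)} = \frac{-34 - 7}{-213 - 53} = - \frac{41}{-266} = \left(-41\right) \left(- \frac{1}{266}\right) = \frac{41}{266}$)
$345 H{\left(q{\left(2,x \right)} \right)} = 345 \cdot \frac{41}{266} = \frac{14145}{266}$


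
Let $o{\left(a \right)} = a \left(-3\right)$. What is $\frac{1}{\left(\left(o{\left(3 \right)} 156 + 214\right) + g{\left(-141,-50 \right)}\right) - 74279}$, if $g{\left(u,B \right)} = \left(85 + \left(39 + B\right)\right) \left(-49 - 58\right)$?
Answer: $- \frac{1}{83387} \approx -1.1992 \cdot 10^{-5}$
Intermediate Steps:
$o{\left(a \right)} = - 3 a$
$g{\left(u,B \right)} = -13268 - 107 B$ ($g{\left(u,B \right)} = \left(124 + B\right) \left(-107\right) = -13268 - 107 B$)
$\frac{1}{\left(\left(o{\left(3 \right)} 156 + 214\right) + g{\left(-141,-50 \right)}\right) - 74279} = \frac{1}{\left(\left(\left(-3\right) 3 \cdot 156 + 214\right) - 7918\right) - 74279} = \frac{1}{\left(\left(\left(-9\right) 156 + 214\right) + \left(-13268 + 5350\right)\right) - 74279} = \frac{1}{\left(\left(-1404 + 214\right) - 7918\right) - 74279} = \frac{1}{\left(-1190 - 7918\right) - 74279} = \frac{1}{-9108 - 74279} = \frac{1}{-83387} = - \frac{1}{83387}$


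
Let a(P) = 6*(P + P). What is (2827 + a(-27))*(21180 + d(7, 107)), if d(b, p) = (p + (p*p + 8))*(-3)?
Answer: -33820536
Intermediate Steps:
a(P) = 12*P (a(P) = 6*(2*P) = 12*P)
d(b, p) = -24 - 3*p - 3*p**2 (d(b, p) = (p + (p**2 + 8))*(-3) = (p + (8 + p**2))*(-3) = (8 + p + p**2)*(-3) = -24 - 3*p - 3*p**2)
(2827 + a(-27))*(21180 + d(7, 107)) = (2827 + 12*(-27))*(21180 + (-24 - 3*107 - 3*107**2)) = (2827 - 324)*(21180 + (-24 - 321 - 3*11449)) = 2503*(21180 + (-24 - 321 - 34347)) = 2503*(21180 - 34692) = 2503*(-13512) = -33820536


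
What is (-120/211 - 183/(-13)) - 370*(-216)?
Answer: 219257613/2743 ≈ 79934.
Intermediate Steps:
(-120/211 - 183/(-13)) - 370*(-216) = (-120*1/211 - 183*(-1/13)) + 79920 = (-120/211 + 183/13) + 79920 = 37053/2743 + 79920 = 219257613/2743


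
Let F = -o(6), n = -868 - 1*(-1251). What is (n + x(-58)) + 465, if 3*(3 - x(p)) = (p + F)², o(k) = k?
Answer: -1543/3 ≈ -514.33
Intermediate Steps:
n = 383 (n = -868 + 1251 = 383)
F = -6 (F = -1*6 = -6)
x(p) = 3 - (-6 + p)²/3 (x(p) = 3 - (p - 6)²/3 = 3 - (-6 + p)²/3)
(n + x(-58)) + 465 = (383 + (3 - (-6 - 58)²/3)) + 465 = (383 + (3 - ⅓*(-64)²)) + 465 = (383 + (3 - ⅓*4096)) + 465 = (383 + (3 - 4096/3)) + 465 = (383 - 4087/3) + 465 = -2938/3 + 465 = -1543/3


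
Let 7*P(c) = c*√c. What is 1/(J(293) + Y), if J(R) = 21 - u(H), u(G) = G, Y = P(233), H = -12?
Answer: -1617/12595976 + 1631*√233/12595976 ≈ 0.0018481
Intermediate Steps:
P(c) = c^(3/2)/7 (P(c) = (c*√c)/7 = c^(3/2)/7)
Y = 233*√233/7 (Y = 233^(3/2)/7 = (233*√233)/7 = 233*√233/7 ≈ 508.08)
J(R) = 33 (J(R) = 21 - 1*(-12) = 21 + 12 = 33)
1/(J(293) + Y) = 1/(33 + 233*√233/7)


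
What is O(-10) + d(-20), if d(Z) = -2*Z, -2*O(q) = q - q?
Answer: 40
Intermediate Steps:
O(q) = 0 (O(q) = -(q - q)/2 = -½*0 = 0)
O(-10) + d(-20) = 0 - 2*(-20) = 0 + 40 = 40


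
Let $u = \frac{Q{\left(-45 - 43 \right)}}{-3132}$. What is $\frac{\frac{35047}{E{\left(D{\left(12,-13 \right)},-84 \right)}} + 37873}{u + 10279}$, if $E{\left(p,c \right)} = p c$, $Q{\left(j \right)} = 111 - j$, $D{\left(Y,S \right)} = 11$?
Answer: $\frac{9124456905}{2478909433} \approx 3.6808$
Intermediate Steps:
$u = - \frac{199}{3132}$ ($u = \frac{111 - \left(-45 - 43\right)}{-3132} = \left(111 - -88\right) \left(- \frac{1}{3132}\right) = \left(111 + 88\right) \left(- \frac{1}{3132}\right) = 199 \left(- \frac{1}{3132}\right) = - \frac{199}{3132} \approx -0.063538$)
$E{\left(p,c \right)} = c p$
$\frac{\frac{35047}{E{\left(D{\left(12,-13 \right)},-84 \right)}} + 37873}{u + 10279} = \frac{\frac{35047}{\left(-84\right) 11} + 37873}{- \frac{199}{3132} + 10279} = \frac{\frac{35047}{-924} + 37873}{\frac{32193629}{3132}} = \left(35047 \left(- \frac{1}{924}\right) + 37873\right) \frac{3132}{32193629} = \left(- \frac{35047}{924} + 37873\right) \frac{3132}{32193629} = \frac{34959605}{924} \cdot \frac{3132}{32193629} = \frac{9124456905}{2478909433}$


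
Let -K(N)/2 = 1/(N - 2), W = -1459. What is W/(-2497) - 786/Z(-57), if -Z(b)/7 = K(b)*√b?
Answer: 1459/2497 - 7729*I*√57/133 ≈ 0.5843 - 438.74*I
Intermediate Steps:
K(N) = -2/(-2 + N) (K(N) = -2/(N - 2) = -2/(-2 + N))
Z(b) = 14*√b/(-2 + b) (Z(b) = -7*(-2/(-2 + b))*√b = -(-14)*√b/(-2 + b) = 14*√b/(-2 + b))
W/(-2497) - 786/Z(-57) = -1459/(-2497) - 786*(-I*√57*(-2 - 57)/798) = -1459*(-1/2497) - 786*59*I*√57/798 = 1459/2497 - 786*59*I*√57/798 = 1459/2497 - 7729*I*√57/133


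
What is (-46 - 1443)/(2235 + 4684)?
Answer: -1489/6919 ≈ -0.21520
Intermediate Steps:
(-46 - 1443)/(2235 + 4684) = -1489/6919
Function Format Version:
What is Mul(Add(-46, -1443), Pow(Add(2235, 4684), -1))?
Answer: Rational(-1489, 6919) ≈ -0.21520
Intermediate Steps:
Mul(Add(-46, -1443), Pow(Add(2235, 4684), -1)) = Mul(-1489, Pow(6919, -1)) = Mul(-1489, Rational(1, 6919)) = Rational(-1489, 6919)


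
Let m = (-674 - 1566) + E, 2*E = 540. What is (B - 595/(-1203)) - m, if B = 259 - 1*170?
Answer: 2477572/1203 ≈ 2059.5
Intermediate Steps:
B = 89 (B = 259 - 170 = 89)
E = 270 (E = (1/2)*540 = 270)
m = -1970 (m = (-674 - 1566) + 270 = -2240 + 270 = -1970)
(B - 595/(-1203)) - m = (89 - 595/(-1203)) - 1*(-1970) = (89 - 595*(-1)/1203) + 1970 = (89 - 1*(-595/1203)) + 1970 = (89 + 595/1203) + 1970 = 107662/1203 + 1970 = 2477572/1203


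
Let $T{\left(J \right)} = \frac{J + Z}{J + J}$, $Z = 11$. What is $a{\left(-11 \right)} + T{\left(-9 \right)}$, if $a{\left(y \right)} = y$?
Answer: $- \frac{100}{9} \approx -11.111$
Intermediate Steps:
$T{\left(J \right)} = \frac{11 + J}{2 J}$ ($T{\left(J \right)} = \frac{J + 11}{J + J} = \frac{11 + J}{2 J}$)
$a{\left(-11 \right)} + T{\left(-9 \right)} = -11 + \frac{11 - 9}{2 \left(-9\right)} = -11 + \frac{1}{2} \left(- \frac{1}{9}\right) 2 = -11 - \frac{1}{9} = - \frac{100}{9}$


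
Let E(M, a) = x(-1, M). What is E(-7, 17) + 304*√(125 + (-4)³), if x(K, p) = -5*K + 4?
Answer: 9 + 304*√61 ≈ 2383.3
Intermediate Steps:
x(K, p) = 4 - 5*K
E(M, a) = 9 (E(M, a) = 4 - 5*(-1) = 4 + 5 = 9)
E(-7, 17) + 304*√(125 + (-4)³) = 9 + 304*√(125 + (-4)³) = 9 + 304*√(125 - 64) = 9 + 304*√61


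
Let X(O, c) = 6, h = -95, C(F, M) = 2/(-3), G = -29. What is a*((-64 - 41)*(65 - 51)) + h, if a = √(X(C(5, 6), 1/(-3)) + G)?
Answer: -95 - 1470*I*√23 ≈ -95.0 - 7049.9*I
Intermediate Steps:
C(F, M) = -⅔ (C(F, M) = 2*(-⅓) = -⅔)
a = I*√23 (a = √(6 - 29) = √(-23) = I*√23 ≈ 4.7958*I)
a*((-64 - 41)*(65 - 51)) + h = (I*√23)*((-64 - 41)*(65 - 51)) - 95 = (I*√23)*(-105*14) - 95 = (I*√23)*(-1470) - 95 = -1470*I*√23 - 95 = -95 - 1470*I*√23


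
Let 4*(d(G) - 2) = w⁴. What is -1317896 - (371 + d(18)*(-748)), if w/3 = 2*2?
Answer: 2560861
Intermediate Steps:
w = 12 (w = 3*(2*2) = 3*4 = 12)
d(G) = 5186 (d(G) = 2 + (¼)*12⁴ = 2 + (¼)*20736 = 2 + 5184 = 5186)
-1317896 - (371 + d(18)*(-748)) = -1317896 - (371 + 5186*(-748)) = -1317896 - (371 - 3879128) = -1317896 - 1*(-3878757) = -1317896 + 3878757 = 2560861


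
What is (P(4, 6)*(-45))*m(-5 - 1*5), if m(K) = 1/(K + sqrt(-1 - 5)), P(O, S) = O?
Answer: 900/53 + 90*I*sqrt(6)/53 ≈ 16.981 + 4.1595*I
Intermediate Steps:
m(K) = 1/(K + I*sqrt(6)) (m(K) = 1/(K + sqrt(-6)) = 1/(K + I*sqrt(6)))
(P(4, 6)*(-45))*m(-5 - 1*5) = (4*(-45))/((-5 - 1*5) + I*sqrt(6)) = -180/((-5 - 5) + I*sqrt(6)) = -180/(-10 + I*sqrt(6))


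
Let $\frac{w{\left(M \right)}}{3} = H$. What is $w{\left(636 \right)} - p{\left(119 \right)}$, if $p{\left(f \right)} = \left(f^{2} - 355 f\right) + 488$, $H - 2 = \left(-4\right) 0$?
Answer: $27602$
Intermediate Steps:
$H = 2$ ($H = 2 - 0 = 2 + 0 = 2$)
$w{\left(M \right)} = 6$ ($w{\left(M \right)} = 3 \cdot 2 = 6$)
$p{\left(f \right)} = 488 + f^{2} - 355 f$
$w{\left(636 \right)} - p{\left(119 \right)} = 6 - \left(488 + 119^{2} - 42245\right) = 6 - \left(488 + 14161 - 42245\right) = 6 - -27596 = 6 + 27596 = 27602$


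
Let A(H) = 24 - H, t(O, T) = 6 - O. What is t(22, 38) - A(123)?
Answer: 83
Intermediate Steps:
t(22, 38) - A(123) = (6 - 1*22) - (24 - 1*123) = (6 - 22) - (24 - 123) = -16 - 1*(-99) = -16 + 99 = 83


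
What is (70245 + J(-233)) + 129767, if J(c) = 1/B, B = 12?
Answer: 2400145/12 ≈ 2.0001e+5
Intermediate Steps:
J(c) = 1/12
(70245 + J(-233)) + 129767 = (70245 + 1/12) + 129767 = 842941/12 + 129767 = 2400145/12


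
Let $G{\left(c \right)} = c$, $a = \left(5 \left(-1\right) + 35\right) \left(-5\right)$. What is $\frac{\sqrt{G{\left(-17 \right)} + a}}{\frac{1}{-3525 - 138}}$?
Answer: $- 3663 i \sqrt{167} \approx - 47336.0 i$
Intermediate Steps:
$a = -150$ ($a = \left(-5 + 35\right) \left(-5\right) = 30 \left(-5\right) = -150$)
$\frac{\sqrt{G{\left(-17 \right)} + a}}{\frac{1}{-3525 - 138}} = \frac{\sqrt{-17 - 150}}{\frac{1}{-3525 - 138}} = \frac{\sqrt{-167}}{\frac{1}{-3663}} = \frac{i \sqrt{167}}{- \frac{1}{3663}} = i \sqrt{167} \left(-3663\right) = - 3663 i \sqrt{167}$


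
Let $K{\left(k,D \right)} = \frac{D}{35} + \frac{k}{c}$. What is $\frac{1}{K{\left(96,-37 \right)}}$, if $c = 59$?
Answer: $\frac{2065}{1177} \approx 1.7545$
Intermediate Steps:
$K{\left(k,D \right)} = \frac{D}{35} + \frac{k}{59}$
$\frac{1}{K{\left(96,-37 \right)}} = \frac{1}{\frac{1}{35} \left(-37\right) + \frac{1}{59} \cdot 96} = \frac{1}{- \frac{37}{35} + \frac{96}{59}} = \frac{1}{\frac{1177}{2065}} = \frac{2065}{1177}$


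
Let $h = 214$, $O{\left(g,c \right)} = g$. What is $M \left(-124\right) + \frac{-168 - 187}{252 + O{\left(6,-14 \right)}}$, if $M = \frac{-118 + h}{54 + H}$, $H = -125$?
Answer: $\frac{3046027}{18318} \approx 166.29$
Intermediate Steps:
$M = - \frac{96}{71}$ ($M = \frac{-118 + 214}{54 - 125} = \frac{96}{-71} = 96 \left(- \frac{1}{71}\right) = - \frac{96}{71} \approx -1.3521$)
$M \left(-124\right) + \frac{-168 - 187}{252 + O{\left(6,-14 \right)}} = \left(- \frac{96}{71}\right) \left(-124\right) + \frac{-168 - 187}{252 + 6} = \frac{11904}{71} - \frac{355}{258} = \frac{3046027}{18318}$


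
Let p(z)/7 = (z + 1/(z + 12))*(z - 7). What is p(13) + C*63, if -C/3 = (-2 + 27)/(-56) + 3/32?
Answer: 491469/800 ≈ 614.34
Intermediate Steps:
p(z) = 7*(-7 + z)*(z + 1/(12 + z)) (p(z) = 7*((z + 1/(z + 12))*(z - 7)) = 7*((z + 1/(12 + z))*(-7 + z)) = 7*((-7 + z)*(z + 1/(12 + z))) = 7*(-7 + z)*(z + 1/(12 + z)))
C = 237/224 (C = -3*((-2 + 27)/(-56) + 3/32) = -3*(25*(-1/56) + 3*(1/32)) = -3*(-25/56 + 3/32) = -3*(-79/224) = 237/224 ≈ 1.0580)
p(13) + C*63 = 7*(-7 + 13³ - 83*13 + 5*13²)/(12 + 13) + (237/224)*63 = 7*(-7 + 2197 - 1079 + 5*169)/25 + 2133/32 = 7*(1/25)*(-7 + 2197 - 1079 + 845) + 2133/32 = 7*(1/25)*1956 + 2133/32 = 13692/25 + 2133/32 = 491469/800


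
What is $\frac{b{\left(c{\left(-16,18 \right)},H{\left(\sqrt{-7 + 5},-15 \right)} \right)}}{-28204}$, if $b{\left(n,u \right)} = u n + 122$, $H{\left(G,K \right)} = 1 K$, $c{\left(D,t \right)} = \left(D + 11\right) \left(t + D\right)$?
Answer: $- \frac{68}{7051} \approx -0.009644$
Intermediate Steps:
$c{\left(D,t \right)} = \left(11 + D\right) \left(D + t\right)$
$H{\left(G,K \right)} = K$
$b{\left(n,u \right)} = 122 + n u$ ($b{\left(n,u \right)} = n u + 122 = 122 + n u$)
$\frac{b{\left(c{\left(-16,18 \right)},H{\left(\sqrt{-7 + 5},-15 \right)} \right)}}{-28204} = \frac{122 + \left(\left(-16\right)^{2} + 11 \left(-16\right) + 11 \cdot 18 - 288\right) \left(-15\right)}{-28204} = \left(122 + \left(256 - 176 + 198 - 288\right) \left(-15\right)\right) \left(- \frac{1}{28204}\right) = \left(122 - -150\right) \left(- \frac{1}{28204}\right) = \left(122 + 150\right) \left(- \frac{1}{28204}\right) = 272 \left(- \frac{1}{28204}\right) = - \frac{68}{7051}$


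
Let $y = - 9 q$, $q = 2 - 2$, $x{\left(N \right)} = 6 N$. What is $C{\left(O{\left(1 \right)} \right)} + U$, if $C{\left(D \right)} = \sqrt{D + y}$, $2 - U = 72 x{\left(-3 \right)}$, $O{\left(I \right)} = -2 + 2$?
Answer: $1298$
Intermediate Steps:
$O{\left(I \right)} = 0$
$q = 0$ ($q = 2 - 2 = 0$)
$U = 1298$ ($U = 2 - 72 \cdot 6 \left(-3\right) = 2 - 72 \left(-18\right) = 2 - -1296 = 2 + 1296 = 1298$)
$y = 0$ ($y = \left(-9\right) 0 = 0$)
$C{\left(D \right)} = \sqrt{D}$ ($C{\left(D \right)} = \sqrt{D + 0} = \sqrt{D}$)
$C{\left(O{\left(1 \right)} \right)} + U = \sqrt{0} + 1298 = 0 + 1298 = 1298$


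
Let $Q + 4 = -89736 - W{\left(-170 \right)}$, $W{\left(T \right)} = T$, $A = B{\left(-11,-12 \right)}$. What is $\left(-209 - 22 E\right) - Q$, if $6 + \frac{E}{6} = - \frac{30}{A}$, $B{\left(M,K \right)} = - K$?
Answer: $90483$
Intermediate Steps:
$A = 12$ ($A = \left(-1\right) \left(-12\right) = 12$)
$Q = -89570$ ($Q = -4 - 89566 = -89570$)
$E = -51$ ($E = -36 + 6 \left(- \frac{30}{12}\right) = -36 + 6 \left(\left(-30\right) \frac{1}{12}\right) = -36 + 6 \left(- \frac{5}{2}\right) = -36 - 15 = -51$)
$\left(-209 - 22 E\right) - Q = \left(-209 - -1122\right) - -89570 = \left(-209 + 1122\right) + 89570 = 913 + 89570 = 90483$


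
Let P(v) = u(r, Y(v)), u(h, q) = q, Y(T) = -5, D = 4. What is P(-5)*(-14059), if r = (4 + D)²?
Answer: 70295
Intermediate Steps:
r = 64 (r = (4 + 4)² = 8² = 64)
P(v) = -5
P(-5)*(-14059) = -5*(-14059) = 70295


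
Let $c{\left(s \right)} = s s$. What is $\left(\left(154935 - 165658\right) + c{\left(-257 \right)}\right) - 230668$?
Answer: $-175342$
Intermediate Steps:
$c{\left(s \right)} = s^{2}$
$\left(\left(154935 - 165658\right) + c{\left(-257 \right)}\right) - 230668 = \left(\left(154935 - 165658\right) + \left(-257\right)^{2}\right) - 230668 = \left(-10723 + 66049\right) - 230668 = 55326 - 230668 = -175342$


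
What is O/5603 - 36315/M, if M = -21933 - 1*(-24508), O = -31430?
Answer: -56881039/2885545 ≈ -19.712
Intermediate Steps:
M = 2575 (M = -21933 + 24508 = 2575)
O/5603 - 36315/M = -31430/5603 - 36315/2575 = -31430*1/5603 - 36315*1/2575 = -31430/5603 - 7263/515 = -56881039/2885545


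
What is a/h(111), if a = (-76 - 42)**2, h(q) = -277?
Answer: -13924/277 ≈ -50.267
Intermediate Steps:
a = 13924 (a = (-118)**2 = 13924)
a/h(111) = 13924/(-277) = 13924*(-1/277) = -13924/277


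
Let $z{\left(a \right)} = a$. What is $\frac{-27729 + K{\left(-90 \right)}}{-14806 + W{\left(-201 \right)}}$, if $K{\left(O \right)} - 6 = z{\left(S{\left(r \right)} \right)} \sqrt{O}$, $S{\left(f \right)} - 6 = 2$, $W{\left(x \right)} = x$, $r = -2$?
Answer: $\frac{27723}{15007} - \frac{24 i \sqrt{10}}{15007} \approx 1.8473 - 0.0050573 i$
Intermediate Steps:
$S{\left(f \right)} = 8$ ($S{\left(f \right)} = 6 + 2 = 8$)
$K{\left(O \right)} = 6 + 8 \sqrt{O}$
$\frac{-27729 + K{\left(-90 \right)}}{-14806 + W{\left(-201 \right)}} = \frac{-27729 + \left(6 + 8 \sqrt{-90}\right)}{-14806 - 201} = \frac{-27729 + \left(6 + 8 \cdot 3 i \sqrt{10}\right)}{-15007} = \left(-27729 + \left(6 + 24 i \sqrt{10}\right)\right) \left(- \frac{1}{15007}\right) = \left(-27723 + 24 i \sqrt{10}\right) \left(- \frac{1}{15007}\right) = \frac{27723}{15007} - \frac{24 i \sqrt{10}}{15007}$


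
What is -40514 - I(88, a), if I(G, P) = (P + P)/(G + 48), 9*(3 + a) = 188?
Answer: -24794729/612 ≈ -40514.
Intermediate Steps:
a = 161/9 (a = -3 + (1/9)*188 = -3 + 188/9 = 161/9 ≈ 17.889)
I(G, P) = 2*P/(48 + G) (I(G, P) = (2*P)/(48 + G) = 2*P/(48 + G))
-40514 - I(88, a) = -40514 - 2*161/(9*(48 + 88)) = -40514 - 2*161/(9*136) = -40514 - 1*161/612 = -40514 - 161/612 = -24794729/612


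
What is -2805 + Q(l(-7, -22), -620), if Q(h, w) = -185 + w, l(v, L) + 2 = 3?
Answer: -3610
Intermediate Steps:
l(v, L) = 1 (l(v, L) = -2 + 3 = 1)
-2805 + Q(l(-7, -22), -620) = -2805 + (-185 - 620) = -2805 - 805 = -3610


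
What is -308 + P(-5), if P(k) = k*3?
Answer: -323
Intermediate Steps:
P(k) = 3*k
-308 + P(-5) = -308 + 3*(-5) = -308 - 15 = -323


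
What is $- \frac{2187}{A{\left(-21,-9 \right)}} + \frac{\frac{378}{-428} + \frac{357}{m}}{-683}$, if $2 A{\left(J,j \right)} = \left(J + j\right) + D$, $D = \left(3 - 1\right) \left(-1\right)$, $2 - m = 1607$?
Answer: $\frac{799150199}{5846480} \approx 136.69$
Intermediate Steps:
$m = -1605$ ($m = 2 - 1607 = -1605$)
$D = -2$ ($D = 2 \left(-1\right) = -2$)
$A{\left(J,j \right)} = -1 + \frac{J}{2} + \frac{j}{2}$ ($A{\left(J,j \right)} = \frac{\left(J + j\right) - 2}{2} = \frac{-2 + J + j}{2} = -1 + \frac{J}{2} + \frac{j}{2}$)
$- \frac{2187}{A{\left(-21,-9 \right)}} + \frac{\frac{378}{-428} + \frac{357}{m}}{-683} = - \frac{2187}{-1 + \frac{1}{2} \left(-21\right) + \frac{1}{2} \left(-9\right)} + \frac{\frac{378}{-428} + \frac{357}{-1605}}{-683} = - \frac{2187}{-1 - \frac{21}{2} - \frac{9}{2}} + \left(378 \left(- \frac{1}{428}\right) + 357 \left(- \frac{1}{1605}\right)\right) \left(- \frac{1}{683}\right) = - \frac{2187}{-16} + \left(- \frac{189}{214} - \frac{119}{535}\right) \left(- \frac{1}{683}\right) = \left(-2187\right) \left(- \frac{1}{16}\right) - - \frac{1183}{730810} = \frac{2187}{16} + \frac{1183}{730810} = \frac{799150199}{5846480}$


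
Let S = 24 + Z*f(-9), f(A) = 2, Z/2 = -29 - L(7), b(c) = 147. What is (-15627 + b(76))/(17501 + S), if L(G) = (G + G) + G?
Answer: -344/385 ≈ -0.89351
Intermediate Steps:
L(G) = 3*G (L(G) = 2*G + G = 3*G)
Z = -100 (Z = 2*(-29 - 3*7) = 2*(-29 - 1*21) = 2*(-29 - 21) = 2*(-50) = -100)
S = -176 (S = 24 - 100*2 = 24 - 200 = -176)
(-15627 + b(76))/(17501 + S) = (-15627 + 147)/(17501 - 176) = -15480/17325 = -15480*1/17325 = -344/385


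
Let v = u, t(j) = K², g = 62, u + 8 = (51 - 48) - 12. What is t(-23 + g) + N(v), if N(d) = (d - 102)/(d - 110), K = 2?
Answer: 627/127 ≈ 4.9370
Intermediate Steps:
u = -17 (u = -8 + ((51 - 48) - 12) = -8 + (3 - 12) = -8 - 9 = -17)
t(j) = 4 (t(j) = 2² = 4)
v = -17
N(d) = (-102 + d)/(-110 + d)
t(-23 + g) + N(v) = 4 + (-102 - 17)/(-110 - 17) = 4 - 119/(-127) = 4 - 1/127*(-119) = 4 + 119/127 = 627/127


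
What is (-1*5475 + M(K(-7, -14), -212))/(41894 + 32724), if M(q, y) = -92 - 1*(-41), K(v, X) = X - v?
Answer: -2763/37309 ≈ -0.074057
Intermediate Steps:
M(q, y) = -51 (M(q, y) = -92 + 41 = -51)
(-1*5475 + M(K(-7, -14), -212))/(41894 + 32724) = (-1*5475 - 51)/(41894 + 32724) = (-5475 - 51)/74618 = -5526*1/74618 = -2763/37309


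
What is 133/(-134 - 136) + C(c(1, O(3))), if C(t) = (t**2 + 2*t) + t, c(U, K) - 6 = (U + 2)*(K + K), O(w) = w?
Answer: 174827/270 ≈ 647.51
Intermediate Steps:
c(U, K) = 6 + 2*K*(2 + U) (c(U, K) = 6 + (U + 2)*(K + K) = 6 + (2 + U)*(2*K) = 6 + 2*K*(2 + U))
C(t) = t**2 + 3*t
133/(-134 - 136) + C(c(1, O(3))) = 133/(-134 - 136) + (6 + 4*3 + 2*3*1)*(3 + (6 + 4*3 + 2*3*1)) = 133/(-270) + (6 + 12 + 6)*(3 + (6 + 12 + 6)) = -1/270*133 + 24*(3 + 24) = -133/270 + 24*27 = -133/270 + 648 = 174827/270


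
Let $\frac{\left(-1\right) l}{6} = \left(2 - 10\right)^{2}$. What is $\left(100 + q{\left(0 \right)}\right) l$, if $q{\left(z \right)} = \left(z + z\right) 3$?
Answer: $-38400$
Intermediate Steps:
$l = -384$ ($l = - 6 \left(2 - 10\right)^{2} = - 6 \left(-8\right)^{2} = \left(-6\right) 64 = -384$)
$q{\left(z \right)} = 6 z$ ($q{\left(z \right)} = 2 z 3 = 6 z$)
$\left(100 + q{\left(0 \right)}\right) l = \left(100 + 6 \cdot 0\right) \left(-384\right) = \left(100 + 0\right) \left(-384\right) = 100 \left(-384\right) = -38400$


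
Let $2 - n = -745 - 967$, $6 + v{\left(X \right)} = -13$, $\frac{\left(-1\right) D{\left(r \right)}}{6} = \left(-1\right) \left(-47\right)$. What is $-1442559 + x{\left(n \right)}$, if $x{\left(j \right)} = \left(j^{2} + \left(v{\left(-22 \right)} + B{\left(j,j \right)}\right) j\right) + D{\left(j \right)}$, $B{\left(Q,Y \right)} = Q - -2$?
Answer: $4403613$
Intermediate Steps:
$D{\left(r \right)} = -282$ ($D{\left(r \right)} = - 6 \left(\left(-1\right) \left(-47\right)\right) = \left(-6\right) 47 = -282$)
$B{\left(Q,Y \right)} = 2 + Q$ ($B{\left(Q,Y \right)} = Q + 2 = 2 + Q$)
$v{\left(X \right)} = -19$ ($v{\left(X \right)} = -6 - 13 = -19$)
$n = 1714$ ($n = 2 - \left(-745 - 967\right) = 2 - -1712 = 2 + 1712 = 1714$)
$x{\left(j \right)} = -282 + j^{2} + j \left(-17 + j\right)$ ($x{\left(j \right)} = \left(j^{2} + \left(-19 + \left(2 + j\right)\right) j\right) - 282 = \left(j^{2} + \left(-17 + j\right) j\right) - 282 = \left(j^{2} + j \left(-17 + j\right)\right) - 282 = -282 + j^{2} + j \left(-17 + j\right)$)
$-1442559 + x{\left(n \right)} = -1442559 - \left(29420 - 5875592\right) = -1442559 - -5846172 = -1442559 + 5846172 = 4403613$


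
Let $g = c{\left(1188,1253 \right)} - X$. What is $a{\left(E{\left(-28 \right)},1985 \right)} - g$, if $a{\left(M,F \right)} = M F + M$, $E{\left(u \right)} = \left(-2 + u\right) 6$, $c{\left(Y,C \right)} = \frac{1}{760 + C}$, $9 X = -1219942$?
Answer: $- \frac{2977402805}{6039} \approx -4.9303 \cdot 10^{5}$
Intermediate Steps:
$X = - \frac{1219942}{9}$ ($X = \frac{1}{9} \left(-1219942\right) = - \frac{1219942}{9} \approx -1.3555 \cdot 10^{5}$)
$E{\left(u \right)} = -12 + 6 u$
$a{\left(M,F \right)} = M + F M$ ($a{\left(M,F \right)} = F M + M = M + F M$)
$g = \frac{818581085}{6039}$ ($g = \frac{1}{760 + 1253} - - \frac{1219942}{9} = \frac{1}{2013} + \frac{1219942}{9} = \frac{818581085}{6039} \approx 1.3555 \cdot 10^{5}$)
$a{\left(E{\left(-28 \right)},1985 \right)} - g = \left(-12 + 6 \left(-28\right)\right) \left(1 + 1985\right) - \frac{818581085}{6039} = \left(-12 - 168\right) 1986 - \frac{818581085}{6039} = \left(-180\right) 1986 - \frac{818581085}{6039} = -357480 - \frac{818581085}{6039} = - \frac{2977402805}{6039}$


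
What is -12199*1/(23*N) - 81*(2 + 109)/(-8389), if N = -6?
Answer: 103578169/1157682 ≈ 89.470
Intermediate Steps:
-12199*1/(23*N) - 81*(2 + 109)/(-8389) = -12199/((-6*23)) - 81*(2 + 109)/(-8389) = -12199/(-138) - 81*111*(-1/8389) = -12199*(-1/138) - 8991*(-1/8389) = 12199/138 + 8991/8389 = 103578169/1157682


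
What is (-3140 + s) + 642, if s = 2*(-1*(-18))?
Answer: -2462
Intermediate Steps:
s = 36 (s = 2*18 = 36)
(-3140 + s) + 642 = (-3140 + 36) + 642 = -3104 + 642 = -2462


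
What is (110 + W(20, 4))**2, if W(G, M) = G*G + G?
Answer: 280900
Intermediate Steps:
W(G, M) = G + G**2 (W(G, M) = G**2 + G = G + G**2)
(110 + W(20, 4))**2 = (110 + 20*(1 + 20))**2 = (110 + 20*21)**2 = (110 + 420)**2 = 530**2 = 280900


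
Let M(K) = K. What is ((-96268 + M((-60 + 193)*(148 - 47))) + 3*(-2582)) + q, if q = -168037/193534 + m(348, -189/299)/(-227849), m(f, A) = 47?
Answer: -3994345932079157/44096528366 ≈ -90582.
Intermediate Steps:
q = -38296158511/44096528366 (q = -168037/193534 + 47/(-227849) = -168037*1/193534 + 47*(-1/227849) = -168037/193534 - 47/227849 = -38296158511/44096528366 ≈ -0.86846)
((-96268 + M((-60 + 193)*(148 - 47))) + 3*(-2582)) + q = ((-96268 + (-60 + 193)*(148 - 47)) + 3*(-2582)) - 38296158511/44096528366 = ((-96268 + 133*101) - 7746) - 38296158511/44096528366 = ((-96268 + 13433) - 7746) - 38296158511/44096528366 = (-82835 - 7746) - 38296158511/44096528366 = -90581 - 38296158511/44096528366 = -3994345932079157/44096528366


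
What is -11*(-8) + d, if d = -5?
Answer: 83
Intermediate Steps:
-11*(-8) + d = -11*(-8) - 5 = 88 - 5 = 83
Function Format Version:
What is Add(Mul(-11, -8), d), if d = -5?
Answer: 83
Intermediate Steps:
Add(Mul(-11, -8), d) = Add(Mul(-11, -8), -5) = Add(88, -5) = 83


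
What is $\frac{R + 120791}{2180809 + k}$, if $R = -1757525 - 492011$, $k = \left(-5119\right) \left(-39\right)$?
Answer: $- \frac{425749}{476090} \approx -0.89426$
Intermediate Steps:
$k = 199641$
$R = -2249536$ ($R = -1757525 - 492011 = -2249536$)
$\frac{R + 120791}{2180809 + k} = \frac{-2249536 + 120791}{2180809 + 199641} = - \frac{2128745}{2380450} = \left(-2128745\right) \frac{1}{2380450} = - \frac{425749}{476090}$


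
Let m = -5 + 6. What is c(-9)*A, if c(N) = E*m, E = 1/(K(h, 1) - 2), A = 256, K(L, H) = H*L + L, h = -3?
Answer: -32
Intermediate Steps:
K(L, H) = L + H*L
m = 1
E = -⅛ (E = 1/(-3*(1 + 1) - 2) = 1/(-3*2 - 2) = 1/(-6 - 2) = 1/(-8) = -⅛ ≈ -0.12500)
c(N) = -⅛ (c(N) = -⅛*1 = -⅛)
c(-9)*A = -⅛*256 = -32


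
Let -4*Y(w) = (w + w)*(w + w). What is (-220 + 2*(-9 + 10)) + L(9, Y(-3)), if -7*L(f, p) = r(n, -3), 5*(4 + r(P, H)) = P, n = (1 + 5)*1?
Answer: -1088/5 ≈ -217.60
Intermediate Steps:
n = 6 (n = 6*1 = 6)
Y(w) = -w² (Y(w) = -(w + w)*(w + w)/4 = -2*w*2*w/4 = -w²)
r(P, H) = -4 + P/5
L(f, p) = ⅖ (L(f, p) = -(-4 + (⅕)*6)/7 = -(-4 + 6/5)/7 = -⅐*(-14/5) = ⅖)
(-220 + 2*(-9 + 10)) + L(9, Y(-3)) = (-220 + 2*(-9 + 10)) + ⅖ = (-220 + 2*1) + ⅖ = (-220 + 2) + ⅖ = -218 + ⅖ = -1088/5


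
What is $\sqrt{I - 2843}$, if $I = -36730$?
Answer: $3 i \sqrt{4397} \approx 198.93 i$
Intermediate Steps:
$\sqrt{I - 2843} = \sqrt{-36730 - 2843} = \sqrt{-39573} = 3 i \sqrt{4397}$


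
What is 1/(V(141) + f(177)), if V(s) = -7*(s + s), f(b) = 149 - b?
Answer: -1/2002 ≈ -0.00049950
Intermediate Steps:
V(s) = -14*s
1/(V(141) + f(177)) = 1/(-14*141 + (149 - 1*177)) = 1/(-1974 + (149 - 177)) = 1/(-1974 - 28) = 1/(-2002) = -1/2002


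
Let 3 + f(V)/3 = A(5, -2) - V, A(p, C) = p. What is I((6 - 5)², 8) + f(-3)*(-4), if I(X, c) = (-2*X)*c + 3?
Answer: -73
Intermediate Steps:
I(X, c) = 3 - 2*X*c (I(X, c) = -2*X*c + 3 = 3 - 2*X*c)
f(V) = 6 - 3*V (f(V) = -9 + 3*(5 - V) = -9 + (15 - 3*V) = 6 - 3*V)
I((6 - 5)², 8) + f(-3)*(-4) = (3 - 2*(6 - 5)²*8) + (6 - 3*(-3))*(-4) = (3 - 2*1²*8) + (6 + 9)*(-4) = (3 - 2*1*8) + 15*(-4) = (3 - 16) - 60 = -13 - 60 = -73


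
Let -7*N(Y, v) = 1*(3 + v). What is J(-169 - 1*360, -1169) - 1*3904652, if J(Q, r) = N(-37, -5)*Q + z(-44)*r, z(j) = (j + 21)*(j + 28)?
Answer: -30344966/7 ≈ -4.3350e+6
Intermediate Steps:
z(j) = (21 + j)*(28 + j)
N(Y, v) = -3/7 - v/7 (N(Y, v) = -(3 + v)/7 = -3/7 - v/7)
J(Q, r) = 368*r + 2*Q/7 (J(Q, r) = (-3/7 - ⅐*(-5))*Q + (588 + (-44)² + 49*(-44))*r = (-3/7 + 5/7)*Q + (588 + 1936 - 2156)*r = 2*Q/7 + 368*r = 368*r + 2*Q/7)
J(-169 - 1*360, -1169) - 1*3904652 = (368*(-1169) + 2*(-169 - 1*360)/7) - 1*3904652 = (-430192 + 2*(-169 - 360)/7) - 3904652 = (-430192 + (2/7)*(-529)) - 3904652 = (-430192 - 1058/7) - 3904652 = -3012402/7 - 3904652 = -30344966/7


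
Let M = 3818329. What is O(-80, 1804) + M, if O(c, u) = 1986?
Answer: 3820315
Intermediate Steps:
O(-80, 1804) + M = 1986 + 3818329 = 3820315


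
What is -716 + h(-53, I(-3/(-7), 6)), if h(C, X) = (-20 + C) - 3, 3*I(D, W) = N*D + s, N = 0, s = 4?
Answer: -792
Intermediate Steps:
I(D, W) = 4/3 (I(D, W) = (0*D + 4)/3 = (0 + 4)/3 = (⅓)*4 = 4/3)
h(C, X) = -23 + C
-716 + h(-53, I(-3/(-7), 6)) = -716 + (-23 - 53) = -716 - 76 = -792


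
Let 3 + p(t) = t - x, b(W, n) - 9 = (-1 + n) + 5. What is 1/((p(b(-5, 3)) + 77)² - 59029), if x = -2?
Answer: -1/50565 ≈ -1.9777e-5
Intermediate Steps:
b(W, n) = 13 + n (b(W, n) = 9 + ((-1 + n) + 5) = 9 + (4 + n) = 13 + n)
p(t) = -1 + t (p(t) = -3 + (t - 1*(-2)) = -3 + (t + 2) = -3 + (2 + t) = -1 + t)
1/((p(b(-5, 3)) + 77)² - 59029) = 1/(((-1 + (13 + 3)) + 77)² - 59029) = 1/(((-1 + 16) + 77)² - 59029) = 1/((15 + 77)² - 59029) = 1/(92² - 59029) = 1/(8464 - 59029) = 1/(-50565) = -1/50565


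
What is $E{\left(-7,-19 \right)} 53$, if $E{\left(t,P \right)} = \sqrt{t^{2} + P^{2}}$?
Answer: $53 \sqrt{410} \approx 1073.2$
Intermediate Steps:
$E{\left(t,P \right)} = \sqrt{P^{2} + t^{2}}$
$E{\left(-7,-19 \right)} 53 = \sqrt{\left(-19\right)^{2} + \left(-7\right)^{2}} \cdot 53 = \sqrt{361 + 49} \cdot 53 = \sqrt{410} \cdot 53 = 53 \sqrt{410}$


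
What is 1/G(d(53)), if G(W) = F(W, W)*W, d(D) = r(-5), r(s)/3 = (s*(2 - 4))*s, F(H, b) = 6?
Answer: -1/900 ≈ -0.0011111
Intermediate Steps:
r(s) = -6*s**2 (r(s) = 3*((s*(2 - 4))*s) = 3*((s*(-2))*s) = 3*((-2*s)*s) = 3*(-2*s**2) = -6*s**2)
d(D) = -150 (d(D) = -6*(-5)**2 = -6*25 = -150)
G(W) = 6*W
1/G(d(53)) = 1/(6*(-150)) = 1/(-900) = -1/900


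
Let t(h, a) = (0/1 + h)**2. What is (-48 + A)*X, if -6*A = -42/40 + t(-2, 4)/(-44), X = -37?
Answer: 2335033/1320 ≈ 1769.0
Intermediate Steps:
t(h, a) = h**2 (t(h, a) = (0*1 + h)**2 = (0 + h)**2 = h**2)
A = 251/1320 (A = -(-42/40 + (-2)**2/(-44))/6 = -(-42*1/40 + 4*(-1/44))/6 = -(-21/20 - 1/11)/6 = -1/6*(-251/220) = 251/1320 ≈ 0.19015)
(-48 + A)*X = (-48 + 251/1320)*(-37) = -63109/1320*(-37) = 2335033/1320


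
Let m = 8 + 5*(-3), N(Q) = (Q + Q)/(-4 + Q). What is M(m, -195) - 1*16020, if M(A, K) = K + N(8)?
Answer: -16211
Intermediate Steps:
N(Q) = 2*Q/(-4 + Q) (N(Q) = (2*Q)/(-4 + Q) = 2*Q/(-4 + Q))
m = -7 (m = 8 - 15 = -7)
M(A, K) = 4 + K (M(A, K) = K + 2*8/(-4 + 8) = K + 2*8/4 = K + 2*8*(¼) = K + 4 = 4 + K)
M(m, -195) - 1*16020 = (4 - 195) - 1*16020 = -191 - 16020 = -16211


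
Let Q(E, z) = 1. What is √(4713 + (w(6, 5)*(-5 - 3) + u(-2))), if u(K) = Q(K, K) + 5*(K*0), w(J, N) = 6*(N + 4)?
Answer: √4282 ≈ 65.437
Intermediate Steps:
w(J, N) = 24 + 6*N (w(J, N) = 6*(4 + N) = 24 + 6*N)
u(K) = 1 (u(K) = 1 + 5*(K*0) = 1 + 5*0 = 1 + 0 = 1)
√(4713 + (w(6, 5)*(-5 - 3) + u(-2))) = √(4713 + ((24 + 6*5)*(-5 - 3) + 1)) = √(4713 + ((24 + 30)*(-8) + 1)) = √(4713 + (54*(-8) + 1)) = √(4713 + (-432 + 1)) = √(4713 - 431) = √4282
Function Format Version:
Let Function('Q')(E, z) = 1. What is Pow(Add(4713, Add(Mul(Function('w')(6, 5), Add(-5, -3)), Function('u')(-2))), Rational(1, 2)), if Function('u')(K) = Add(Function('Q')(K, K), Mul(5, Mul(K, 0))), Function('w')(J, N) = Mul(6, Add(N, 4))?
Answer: Pow(4282, Rational(1, 2)) ≈ 65.437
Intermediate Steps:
Function('w')(J, N) = Add(24, Mul(6, N)) (Function('w')(J, N) = Mul(6, Add(4, N)) = Add(24, Mul(6, N)))
Function('u')(K) = 1 (Function('u')(K) = Add(1, Mul(5, Mul(K, 0))) = Add(1, Mul(5, 0)) = Add(1, 0) = 1)
Pow(Add(4713, Add(Mul(Function('w')(6, 5), Add(-5, -3)), Function('u')(-2))), Rational(1, 2)) = Pow(Add(4713, Add(Mul(Add(24, Mul(6, 5)), Add(-5, -3)), 1)), Rational(1, 2)) = Pow(Add(4713, Add(Mul(Add(24, 30), -8), 1)), Rational(1, 2)) = Pow(Add(4713, Add(Mul(54, -8), 1)), Rational(1, 2)) = Pow(Add(4713, Add(-432, 1)), Rational(1, 2)) = Pow(Add(4713, -431), Rational(1, 2)) = Pow(4282, Rational(1, 2))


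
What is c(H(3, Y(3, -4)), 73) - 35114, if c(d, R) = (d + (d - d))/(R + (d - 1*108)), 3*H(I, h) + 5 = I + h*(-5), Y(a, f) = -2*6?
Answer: -1650416/47 ≈ -35115.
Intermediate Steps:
Y(a, f) = -12
H(I, h) = -5/3 - 5*h/3 + I/3 (H(I, h) = -5/3 + (I + h*(-5))/3 = -5/3 + (I - 5*h)/3 = -5/3 + (-5*h/3 + I/3) = -5/3 - 5*h/3 + I/3)
c(d, R) = d/(-108 + R + d) (c(d, R) = (d + 0)/(R + (d - 108)) = d/(R + (-108 + d)) = d/(-108 + R + d))
c(H(3, Y(3, -4)), 73) - 35114 = (-5/3 - 5/3*(-12) + (⅓)*3)/(-108 + 73 + (-5/3 - 5/3*(-12) + (⅓)*3)) - 35114 = (-5/3 + 20 + 1)/(-108 + 73 + (-5/3 + 20 + 1)) - 35114 = 58/(3*(-108 + 73 + 58/3)) - 35114 = 58/(3*(-47/3)) - 35114 = (58/3)*(-3/47) - 35114 = -58/47 - 35114 = -1650416/47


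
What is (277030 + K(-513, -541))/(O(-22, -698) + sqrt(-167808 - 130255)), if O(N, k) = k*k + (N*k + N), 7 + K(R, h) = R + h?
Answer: 138684909322/252544739507 - 275969*I*sqrt(298063)/252544739507 ≈ 0.54915 - 0.00059659*I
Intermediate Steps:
K(R, h) = -7 + R + h (K(R, h) = -7 + (R + h) = -7 + R + h)
O(N, k) = N + k**2 + N*k (O(N, k) = k**2 + (N + N*k) = N + k**2 + N*k)
(277030 + K(-513, -541))/(O(-22, -698) + sqrt(-167808 - 130255)) = (277030 + (-7 - 513 - 541))/((-22 + (-698)**2 - 22*(-698)) + sqrt(-167808 - 130255)) = (277030 - 1061)/((-22 + 487204 + 15356) + sqrt(-298063)) = 275969/(502538 + I*sqrt(298063))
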